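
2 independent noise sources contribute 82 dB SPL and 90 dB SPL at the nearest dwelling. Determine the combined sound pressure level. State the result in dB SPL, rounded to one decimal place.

90.6 dB SPL

For uncorrelated sources the intensities add, so convert each level to linear form, sum, and take 10·log₁₀ of the total.
Σ 10^(L/10) = 10^(82/10) + 10^(90/10) = 1.158e+09.
L_total = 10·log₁₀(1.158e+09) = 90.64 dB SPL.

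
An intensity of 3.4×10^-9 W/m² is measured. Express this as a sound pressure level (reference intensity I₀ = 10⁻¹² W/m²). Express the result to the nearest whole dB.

L = 10·log₁₀(I/I₀) = 10·log₁₀(3.4×10^-9/10⁻¹²) = 10·log₁₀(3.4×10^3).
L = 10·(0.5315 + 3) = 35.31 dB.

35 dB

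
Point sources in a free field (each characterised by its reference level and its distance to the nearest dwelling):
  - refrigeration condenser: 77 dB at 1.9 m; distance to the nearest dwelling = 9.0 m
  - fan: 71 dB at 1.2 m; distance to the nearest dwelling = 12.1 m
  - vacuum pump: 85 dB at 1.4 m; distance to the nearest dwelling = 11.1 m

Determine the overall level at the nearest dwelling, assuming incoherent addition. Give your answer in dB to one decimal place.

68.7 dB

First find each source's level at the receiver (point-source: −20·log₁₀(r/r_ref)), then combine on an intensity basis.
refrigeration condenser: 77 − 20·log₁₀(9.0/1.9) = 77 − 13.51 = 63.49 dB.
fan: 71 − 20·log₁₀(12.1/1.2) = 71 − 20.07 = 50.93 dB.
vacuum pump: 85 − 20·log₁₀(11.1/1.4) = 85 − 17.98 = 67.02 dB.
Σ 10^(L/10) = 7.388e+06 → L_total = 10·log₁₀(7.388e+06) = 68.69 dB.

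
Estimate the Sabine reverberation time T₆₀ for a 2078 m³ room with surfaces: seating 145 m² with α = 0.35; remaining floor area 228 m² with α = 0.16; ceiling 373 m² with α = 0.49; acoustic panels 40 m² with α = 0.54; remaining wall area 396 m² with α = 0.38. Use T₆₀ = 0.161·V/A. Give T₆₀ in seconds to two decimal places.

0.76 s

A = Σ Sᵢαᵢ = 145·0.35 + 228·0.16 + 373·0.49 + 40·0.54 + 396·0.38 = 442.08 m².
T₆₀ = 0.161 × 2078 / 442.08 = 0.757 s.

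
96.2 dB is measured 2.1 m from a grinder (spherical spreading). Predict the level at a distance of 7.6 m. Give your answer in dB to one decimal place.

For a point source, L₂ = L₁ − 20·log₁₀(r₂/r₁).
L₂ = 96.2 − 20·log₁₀(7.6/2.1) = 96.2 − 11.172 = 85.03 dB.

85.0 dB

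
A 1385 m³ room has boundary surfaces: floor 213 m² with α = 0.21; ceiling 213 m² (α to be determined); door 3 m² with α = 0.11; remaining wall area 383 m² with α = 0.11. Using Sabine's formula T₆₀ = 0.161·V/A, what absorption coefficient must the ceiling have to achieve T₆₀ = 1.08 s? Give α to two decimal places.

0.56

From T₆₀ = 0.161·V/A, the target T₆₀ = 1.08 s needs A = 0.161·1385/1.08 = 206.47 m².
Absorption from the other surfaces = 213·0.21 + 3·0.11 + 383·0.11 = 87.19 m², so the ceiling must supply 119.28 m² over 213 m².
α = 119.28/213 = 0.560.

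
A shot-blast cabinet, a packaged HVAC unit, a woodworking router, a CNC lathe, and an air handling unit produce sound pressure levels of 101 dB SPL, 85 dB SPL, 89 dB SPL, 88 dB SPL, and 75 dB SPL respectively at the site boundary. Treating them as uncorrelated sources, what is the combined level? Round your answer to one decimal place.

Incoherent sources combine by intensity addition: L_total = 10·log₁₀(Σ 10^(L_i/10)).
Σ 10^(L/10) = 10^(101/10) + 10^(85/10) + 10^(89/10) + 10^(88/10) + 10^(75/10) = 1.436e+10.
L_total = 10·log₁₀(1.436e+10) = 101.57 dB SPL.

101.6 dB SPL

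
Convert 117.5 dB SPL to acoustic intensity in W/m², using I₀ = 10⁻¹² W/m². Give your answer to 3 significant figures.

0.562 W/m²

L = 10·log₁₀(I/I₀) ⇒ I = I₀·10^(L/10) = 10⁻¹² × 10^11.75.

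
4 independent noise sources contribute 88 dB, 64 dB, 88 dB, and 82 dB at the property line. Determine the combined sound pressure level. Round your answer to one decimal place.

Incoherent sources combine by intensity addition: L_total = 10·log₁₀(Σ 10^(L_i/10)).
Σ 10^(L/10) = 10^(88/10) + 10^(64/10) + 10^(88/10) + 10^(82/10) = 1.423e+09.
L_total = 10·log₁₀(1.423e+09) = 91.53 dB.

91.5 dB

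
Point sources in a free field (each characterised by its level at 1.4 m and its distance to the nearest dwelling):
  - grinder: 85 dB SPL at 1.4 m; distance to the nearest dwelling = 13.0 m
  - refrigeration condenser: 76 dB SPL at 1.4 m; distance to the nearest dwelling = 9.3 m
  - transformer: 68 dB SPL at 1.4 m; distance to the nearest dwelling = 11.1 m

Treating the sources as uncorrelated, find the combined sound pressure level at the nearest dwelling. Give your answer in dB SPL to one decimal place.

66.7 dB SPL

Apply inverse-square spreading to bring every level to the receiver, then sum 10^(L/10).
grinder: 85 − 20·log₁₀(13.0/1.4) = 85 − 19.36 = 65.64 dB SPL.
refrigeration condenser: 76 − 20·log₁₀(9.3/1.4) = 76 − 16.45 = 59.55 dB SPL.
transformer: 68 − 20·log₁₀(11.1/1.4) = 68 − 17.98 = 50.02 dB SPL.
Σ 10^(L/10) = 4.670e+06 → L_total = 10·log₁₀(4.670e+06) = 66.69 dB SPL.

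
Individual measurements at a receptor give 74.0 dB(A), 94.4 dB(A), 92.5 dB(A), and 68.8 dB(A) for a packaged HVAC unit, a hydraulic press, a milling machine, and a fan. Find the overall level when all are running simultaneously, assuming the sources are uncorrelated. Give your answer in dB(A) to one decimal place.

96.6 dB(A)

Incoherent sources combine by intensity addition: L_total = 10·log₁₀(Σ 10^(L_i/10)).
Σ 10^(L/10) = 10^(74.0/10) + 10^(94.4/10) + 10^(92.5/10) + 10^(68.8/10) = 4.565e+09.
L_total = 10·log₁₀(4.565e+09) = 96.59 dB(A).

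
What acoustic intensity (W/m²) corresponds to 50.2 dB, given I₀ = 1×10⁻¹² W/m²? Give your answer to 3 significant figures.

L = 10·log₁₀(I/I₀) ⇒ I = I₀·10^(L/10) = 10⁻¹² × 10^5.02.

1.05e-07 W/m²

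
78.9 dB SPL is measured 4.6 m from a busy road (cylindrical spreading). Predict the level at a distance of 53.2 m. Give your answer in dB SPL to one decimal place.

68.3 dB SPL

Cylindrical spreading from a line source gives a 10·log₁₀(r₂/r₁) drop.
L₂ = 78.9 − 10·log₁₀(53.2/4.6) = 78.9 − 10.632 = 68.27 dB SPL.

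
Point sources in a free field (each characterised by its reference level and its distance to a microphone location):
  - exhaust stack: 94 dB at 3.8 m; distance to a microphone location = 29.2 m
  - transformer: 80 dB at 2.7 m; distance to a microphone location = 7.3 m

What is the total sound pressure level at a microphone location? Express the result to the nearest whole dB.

Apply inverse-square spreading to bring every level to the receiver, then sum 10^(L/10).
exhaust stack: 94 − 20·log₁₀(29.2/3.8) = 94 − 17.71 = 76.29 dB.
transformer: 80 − 20·log₁₀(7.3/2.7) = 80 − 8.64 = 71.36 dB.
Σ 10^(L/10) = 5.622e+07 → L_total = 10·log₁₀(5.622e+07) = 77.50 dB.

77 dB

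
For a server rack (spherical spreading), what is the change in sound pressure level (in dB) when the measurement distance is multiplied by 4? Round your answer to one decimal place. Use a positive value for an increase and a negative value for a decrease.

-12.0 dB

Point-source spreading: ΔL = −20·log₁₀(r₂/r₁).
ΔL = −20·log₁₀(4) = -12.04 dB.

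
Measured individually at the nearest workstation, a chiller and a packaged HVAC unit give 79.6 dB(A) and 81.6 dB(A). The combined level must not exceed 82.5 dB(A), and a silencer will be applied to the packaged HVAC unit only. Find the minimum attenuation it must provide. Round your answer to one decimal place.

The untreated sources together contribute 10^(79.6/10) = 9.120e+07, i.e. 79.60 dB(A).
The limit corresponds to 10^(82.5/10) = 1.778e+08; subtracting the fixed part leaves 8.663e+07 for the packaged HVAC unit, i.e. 79.38 dB(A).
So the packaged HVAC unit must be reduced from 81.6 to 79.38 dB(A): IL = 2.22 dB.

2.2 dB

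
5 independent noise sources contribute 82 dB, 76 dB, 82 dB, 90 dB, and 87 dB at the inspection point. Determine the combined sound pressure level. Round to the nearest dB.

Incoherent sources combine by intensity addition: L_total = 10·log₁₀(Σ 10^(L_i/10)).
Σ 10^(L/10) = 10^(82/10) + 10^(76/10) + 10^(82/10) + 10^(90/10) + 10^(87/10) = 1.858e+09.
L_total = 10·log₁₀(1.858e+09) = 92.69 dB.

93 dB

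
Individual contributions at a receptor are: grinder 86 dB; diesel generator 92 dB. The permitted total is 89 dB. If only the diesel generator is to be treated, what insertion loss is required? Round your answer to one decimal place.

6.0 dB

Everything except the diesel generator sums to 10^(86/10) = 3.981e+08 in linear terms, 86.00 dB.
The limit corresponds to 10^(89/10) = 7.943e+08; subtracting the fixed part leaves 3.962e+08 for the diesel generator, i.e. 85.98 dB.
Required insertion loss = 92 − 85.98 = 6.02 dB.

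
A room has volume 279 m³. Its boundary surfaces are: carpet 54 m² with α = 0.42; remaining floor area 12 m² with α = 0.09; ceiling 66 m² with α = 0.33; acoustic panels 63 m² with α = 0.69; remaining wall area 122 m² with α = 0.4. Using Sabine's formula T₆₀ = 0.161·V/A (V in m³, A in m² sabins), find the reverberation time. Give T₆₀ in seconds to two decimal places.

0.33 s

Summing Sᵢαᵢ: 54·0.42 + 12·0.09 + 66·0.33 + 63·0.69 + 122·0.4 = 137.81 m².
T₆₀ = 0.161 × 279 / 137.81 = 0.326 s.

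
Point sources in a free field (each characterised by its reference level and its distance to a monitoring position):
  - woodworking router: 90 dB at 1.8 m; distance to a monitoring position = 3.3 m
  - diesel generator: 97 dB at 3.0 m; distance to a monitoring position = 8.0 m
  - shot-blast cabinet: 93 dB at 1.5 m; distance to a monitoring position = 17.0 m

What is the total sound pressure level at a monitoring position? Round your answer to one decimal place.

Propagate each source to the receiver with L = L_ref − 20·log₁₀(r/r_ref), then add intensities.
woodworking router: 90 − 20·log₁₀(3.3/1.8) = 90 − 5.26 = 84.74 dB.
diesel generator: 97 − 20·log₁₀(8.0/3.0) = 97 − 8.52 = 88.48 dB.
shot-blast cabinet: 93 − 20·log₁₀(17.0/1.5) = 93 − 21.09 = 71.91 dB.
Σ 10^(L/10) = 1.018e+09 → L_total = 10·log₁₀(1.018e+09) = 90.08 dB.

90.1 dB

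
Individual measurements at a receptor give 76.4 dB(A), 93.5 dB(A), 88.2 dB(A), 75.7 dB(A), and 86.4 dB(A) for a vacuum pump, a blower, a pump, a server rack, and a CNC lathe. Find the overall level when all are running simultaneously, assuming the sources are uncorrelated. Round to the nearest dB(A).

95 dB(A)

Incoherent sources combine by intensity addition: L_total = 10·log₁₀(Σ 10^(L_i/10)).
Σ 10^(L/10) = 10^(76.4/10) + 10^(93.5/10) + 10^(88.2/10) + 10^(75.7/10) + 10^(86.4/10) = 3.417e+09.
L_total = 10·log₁₀(3.417e+09) = 95.34 dB(A).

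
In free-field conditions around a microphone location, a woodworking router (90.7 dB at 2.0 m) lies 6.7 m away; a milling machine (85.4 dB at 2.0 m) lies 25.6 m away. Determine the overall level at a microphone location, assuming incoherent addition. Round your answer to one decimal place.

80.3 dB

First find each source's level at the receiver (point-source: −20·log₁₀(r/r_ref)), then combine on an intensity basis.
woodworking router: 90.7 − 20·log₁₀(6.7/2.0) = 90.7 − 10.50 = 80.20 dB.
milling machine: 85.4 − 20·log₁₀(25.6/2.0) = 85.4 − 22.14 = 63.26 dB.
Σ 10^(L/10) = 1.068e+08 → L_total = 10·log₁₀(1.068e+08) = 80.29 dB.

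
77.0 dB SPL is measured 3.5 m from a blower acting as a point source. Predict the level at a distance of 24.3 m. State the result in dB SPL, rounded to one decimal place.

Point-source attenuation: ΔL = 20·log₁₀(r₂/r₁) = 20·log₁₀(24.3/3.5) = 16.831 dB.
L₂ = 77.0 − 20·log₁₀(24.3/3.5) = 77.0 − 16.831 = 60.17 dB SPL.

60.2 dB SPL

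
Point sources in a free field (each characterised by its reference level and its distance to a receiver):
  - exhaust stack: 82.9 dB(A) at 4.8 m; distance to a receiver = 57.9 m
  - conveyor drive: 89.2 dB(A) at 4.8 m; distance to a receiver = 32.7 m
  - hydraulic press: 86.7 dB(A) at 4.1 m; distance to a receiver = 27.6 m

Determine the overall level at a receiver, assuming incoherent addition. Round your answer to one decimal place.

74.7 dB(A)

Propagate each source to the receiver with L = L_ref − 20·log₁₀(r/r_ref), then add intensities.
exhaust stack: 82.9 − 20·log₁₀(57.9/4.8) = 82.9 − 21.63 = 61.27 dB(A).
conveyor drive: 89.2 − 20·log₁₀(32.7/4.8) = 89.2 − 16.67 = 72.53 dB(A).
hydraulic press: 86.7 − 20·log₁₀(27.6/4.1) = 86.7 − 16.56 = 70.14 dB(A).
Σ 10^(L/10) = 2.958e+07 → L_total = 10·log₁₀(2.958e+07) = 74.71 dB(A).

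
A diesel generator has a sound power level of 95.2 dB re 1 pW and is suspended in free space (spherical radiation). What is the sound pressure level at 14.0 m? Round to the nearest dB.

61 dB

L_p = L_w − 10·log₁₀(4π·r²) with r = 14.0 m.
4π·r² = 2463 m², 10·log₁₀ of that is 33.915 dB.
L_p = 95.2 − 33.915 = 61.29 dB.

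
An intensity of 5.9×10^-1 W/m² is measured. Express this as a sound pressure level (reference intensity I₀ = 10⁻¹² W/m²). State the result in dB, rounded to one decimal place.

117.7 dB

Dividing by I₀ shifts the exponent by 12: I/I₀ = 5.9×10^11.
L = 10·(0.7709 + 11) = 117.71 dB.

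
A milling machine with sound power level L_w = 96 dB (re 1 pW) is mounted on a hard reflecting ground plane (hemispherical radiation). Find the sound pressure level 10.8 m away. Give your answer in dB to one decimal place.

67.3 dB

Free-field hemispherical radiation: L_p = L_w − 10·log₁₀(2π·r²), r = 10.8 m.
2π·r² = 732.9 m², 10·log₁₀ of that is 28.650 dB.
L_p = 96 − 28.650 = 67.35 dB.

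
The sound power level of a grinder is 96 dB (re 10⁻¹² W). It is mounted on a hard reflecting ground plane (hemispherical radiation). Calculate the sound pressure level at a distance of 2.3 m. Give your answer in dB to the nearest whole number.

The power spreads over a hemisphere of area 2π·r², so L_p = L_w − 10·log₁₀(2π·r²).
2π·r² = 33.24 m², 10·log₁₀ of that is 15.216 dB.
L_p = 96 − 15.216 = 80.78 dB.

81 dB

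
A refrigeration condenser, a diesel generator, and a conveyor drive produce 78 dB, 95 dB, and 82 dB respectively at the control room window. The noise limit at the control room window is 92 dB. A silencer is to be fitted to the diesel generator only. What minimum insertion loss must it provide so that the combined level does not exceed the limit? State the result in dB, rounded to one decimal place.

The untreated sources together contribute 10^(78/10) + 10^(82/10) = 2.216e+08, i.e. 83.46 dB.
The limit corresponds to 10^(92/10) = 1.585e+09; subtracting the fixed part leaves 1.363e+09 for the diesel generator, i.e. 91.35 dB.
So the diesel generator must be reduced from 95 to 91.35 dB: IL = 3.65 dB.

3.7 dB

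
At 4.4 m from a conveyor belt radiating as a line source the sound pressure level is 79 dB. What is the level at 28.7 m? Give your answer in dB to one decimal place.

70.9 dB

Line-source attenuation: ΔL = 10·log₁₀(r₂/r₁) = 10·log₁₀(28.7/4.4) = 8.144 dB.
L₂ = 79 − 10·log₁₀(28.7/4.4) = 79 − 8.144 = 70.86 dB.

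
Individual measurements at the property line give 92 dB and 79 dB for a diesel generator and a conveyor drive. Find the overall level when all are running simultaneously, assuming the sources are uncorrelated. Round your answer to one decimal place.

92.2 dB

Incoherent sources combine by intensity addition: L_total = 10·log₁₀(Σ 10^(L_i/10)).
Σ 10^(L/10) = 10^(92/10) + 10^(79/10) = 1.664e+09.
L_total = 10·log₁₀(1.664e+09) = 92.21 dB.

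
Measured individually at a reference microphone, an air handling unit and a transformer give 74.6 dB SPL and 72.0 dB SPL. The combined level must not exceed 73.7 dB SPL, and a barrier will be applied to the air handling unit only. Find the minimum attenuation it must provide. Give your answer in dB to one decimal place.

5.8 dB

Everything except the air handling unit sums to 10^(72.0/10) = 1.585e+07 in linear terms, 72.00 dB SPL.
To meet 73.7 dB SPL overall, the treated air handling unit may contribute at most 10^(73.7/10) − 1.585e+07 = 7.593e+06, i.e. 68.80 dB SPL.
So the air handling unit must be reduced from 74.6 to 68.80 dB SPL: IL = 5.80 dB.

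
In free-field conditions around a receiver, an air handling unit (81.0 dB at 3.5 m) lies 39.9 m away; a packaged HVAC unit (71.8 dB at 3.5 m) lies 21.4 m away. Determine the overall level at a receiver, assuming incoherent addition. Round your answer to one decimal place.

Propagate each source to the receiver with L = L_ref − 20·log₁₀(r/r_ref), then add intensities.
air handling unit: 81.0 − 20·log₁₀(39.9/3.5) = 81.0 − 21.14 = 59.86 dB.
packaged HVAC unit: 71.8 − 20·log₁₀(21.4/3.5) = 71.8 − 15.73 = 56.07 dB.
Σ 10^(L/10) = 1.374e+06 → L_total = 10·log₁₀(1.374e+06) = 61.38 dB.

61.4 dB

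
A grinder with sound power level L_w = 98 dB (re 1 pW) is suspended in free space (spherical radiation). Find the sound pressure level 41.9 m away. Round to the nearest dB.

55 dB

The power spreads over a sphere of area 4π·r², so L_p = L_w − 10·log₁₀(4π·r²).
4π·r² = 2.206e+04 m², 10·log₁₀ of that is 43.436 dB.
L_p = 98 − 43.436 = 54.56 dB.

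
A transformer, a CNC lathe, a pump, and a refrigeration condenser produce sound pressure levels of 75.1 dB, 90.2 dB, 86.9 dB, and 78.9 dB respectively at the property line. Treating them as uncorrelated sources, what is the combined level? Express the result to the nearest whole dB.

92 dB

Incoherent sources combine by intensity addition: L_total = 10·log₁₀(Σ 10^(L_i/10)).
Σ 10^(L/10) = 10^(75.1/10) + 10^(90.2/10) + 10^(86.9/10) + 10^(78.9/10) = 1.647e+09.
L_total = 10·log₁₀(1.647e+09) = 92.17 dB.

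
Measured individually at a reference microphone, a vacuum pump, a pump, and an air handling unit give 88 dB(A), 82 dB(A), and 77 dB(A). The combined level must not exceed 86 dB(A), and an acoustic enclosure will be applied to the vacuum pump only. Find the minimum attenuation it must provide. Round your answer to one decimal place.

5.2 dB

Fixed contribution from the other sources: Σ 10^(L/10) = 10^(82/10) + 10^(77/10) = 2.086e+08 (83.19 dB(A)).
The limit corresponds to 10^(86/10) = 3.981e+08; subtracting the fixed part leaves 1.895e+08 for the vacuum pump, i.e. 82.78 dB(A).
So the vacuum pump must be reduced from 88 to 82.78 dB(A): IL = 5.22 dB.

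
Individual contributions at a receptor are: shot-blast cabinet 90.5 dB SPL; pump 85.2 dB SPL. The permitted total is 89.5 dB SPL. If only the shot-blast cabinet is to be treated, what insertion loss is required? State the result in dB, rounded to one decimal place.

3.0 dB

Fixed contribution from the other source: Σ 10^(L/10) = 10^(85.2/10) = 3.311e+08 (85.20 dB SPL).
The limit corresponds to 10^(89.5/10) = 8.913e+08; subtracting the fixed part leaves 5.601e+08 for the shot-blast cabinet, i.e. 87.48 dB SPL.
Required insertion loss = 90.5 − 87.48 = 3.02 dB.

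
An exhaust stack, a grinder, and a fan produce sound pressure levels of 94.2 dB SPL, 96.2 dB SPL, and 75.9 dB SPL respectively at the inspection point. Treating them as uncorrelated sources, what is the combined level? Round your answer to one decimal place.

Incoherent sources combine by intensity addition: L_total = 10·log₁₀(Σ 10^(L_i/10)).
Σ 10^(L/10) = 10^(94.2/10) + 10^(96.2/10) + 10^(75.9/10) = 6.838e+09.
L_total = 10·log₁₀(6.838e+09) = 98.35 dB SPL.

98.3 dB SPL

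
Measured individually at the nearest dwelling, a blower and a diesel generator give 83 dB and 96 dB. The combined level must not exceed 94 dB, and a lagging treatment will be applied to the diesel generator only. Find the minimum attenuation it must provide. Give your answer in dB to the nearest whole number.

Everything except the diesel generator sums to 10^(83/10) = 1.995e+08 in linear terms, 83.00 dB.
The limit corresponds to 10^(94/10) = 2.512e+09; subtracting the fixed part leaves 2.312e+09 for the diesel generator, i.e. 93.64 dB.
So the diesel generator must be reduced from 96 to 93.64 dB: IL = 2.36 dB.

2 dB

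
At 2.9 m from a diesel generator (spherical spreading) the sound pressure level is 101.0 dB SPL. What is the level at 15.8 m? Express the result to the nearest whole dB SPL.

86 dB SPL

Point-source attenuation: ΔL = 20·log₁₀(r₂/r₁) = 20·log₁₀(15.8/2.9) = 14.725 dB.
L₂ = 101.0 − 20·log₁₀(15.8/2.9) = 101.0 − 14.725 = 86.27 dB SPL.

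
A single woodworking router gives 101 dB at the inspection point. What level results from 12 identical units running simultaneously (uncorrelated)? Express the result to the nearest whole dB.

112 dB

With 12 equal, uncorrelated contributions the intensity is 12× that of one unit, giving a rise of 10·log₁₀ 12.
L_total = 101 + 10·log₁₀(12) = 101 + 10.792 = 111.79 dB.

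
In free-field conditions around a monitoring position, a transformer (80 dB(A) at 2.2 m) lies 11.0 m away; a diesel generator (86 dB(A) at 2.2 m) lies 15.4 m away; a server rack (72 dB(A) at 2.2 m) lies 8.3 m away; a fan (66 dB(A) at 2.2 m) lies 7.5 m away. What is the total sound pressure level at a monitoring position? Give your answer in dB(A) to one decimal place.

Propagate each source to the receiver with L = L_ref − 20·log₁₀(r/r_ref), then add intensities.
transformer: 80 − 20·log₁₀(11.0/2.2) = 80 − 13.98 = 66.02 dB(A).
diesel generator: 86 − 20·log₁₀(15.4/2.2) = 86 − 16.90 = 69.10 dB(A).
server rack: 72 − 20·log₁₀(8.3/2.2) = 72 − 11.53 = 60.47 dB(A).
fan: 66 − 20·log₁₀(7.5/2.2) = 66 − 10.65 = 55.35 dB(A).
Σ 10^(L/10) = 1.358e+07 → L_total = 10·log₁₀(1.358e+07) = 71.33 dB(A).

71.3 dB(A)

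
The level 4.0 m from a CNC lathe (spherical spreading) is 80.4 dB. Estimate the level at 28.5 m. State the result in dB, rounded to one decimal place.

Spherical spreading from a point source gives a 20·log₁₀(r₂/r₁) drop.
L₂ = 80.4 − 20·log₁₀(28.5/4.0) = 80.4 − 17.056 = 63.34 dB.

63.3 dB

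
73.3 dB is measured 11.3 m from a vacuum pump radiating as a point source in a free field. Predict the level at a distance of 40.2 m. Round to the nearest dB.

62 dB

For a point source, L₂ = L₁ − 20·log₁₀(r₂/r₁).
L₂ = 73.3 − 20·log₁₀(40.2/11.3) = 73.3 − 11.023 = 62.28 dB.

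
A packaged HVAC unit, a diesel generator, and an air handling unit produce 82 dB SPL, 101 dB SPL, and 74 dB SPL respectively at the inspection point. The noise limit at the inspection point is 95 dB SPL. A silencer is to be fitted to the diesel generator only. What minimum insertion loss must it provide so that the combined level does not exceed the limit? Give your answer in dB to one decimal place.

Everything except the diesel generator sums to 10^(82/10) + 10^(74/10) = 1.836e+08 in linear terms, 82.64 dB SPL.
To meet 95 dB SPL overall, the treated diesel generator may contribute at most 10^(95/10) − 1.836e+08 = 2.979e+09, i.e. 94.74 dB SPL.
Required insertion loss = 101 − 94.74 = 6.26 dB.

6.3 dB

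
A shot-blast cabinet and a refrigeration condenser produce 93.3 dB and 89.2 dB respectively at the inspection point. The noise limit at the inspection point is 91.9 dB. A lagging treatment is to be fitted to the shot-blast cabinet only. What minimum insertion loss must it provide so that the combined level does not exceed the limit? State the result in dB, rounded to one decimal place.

Fixed contribution from the other source: Σ 10^(L/10) = 10^(89.2/10) = 8.318e+08 (89.20 dB).
To meet 91.9 dB overall, the treated shot-blast cabinet may contribute at most 10^(91.9/10) − 8.318e+08 = 7.171e+08, i.e. 88.56 dB.
Required insertion loss = 93.3 − 88.56 = 4.74 dB.

4.7 dB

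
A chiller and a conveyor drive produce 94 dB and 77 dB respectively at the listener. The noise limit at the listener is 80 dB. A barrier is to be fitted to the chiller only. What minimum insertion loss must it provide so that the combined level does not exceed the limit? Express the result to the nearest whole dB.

17 dB

The untreated sources together contribute 10^(77/10) = 5.012e+07, i.e. 77.00 dB.
The limit corresponds to 10^(80/10) = 1.000e+08; subtracting the fixed part leaves 4.988e+07 for the chiller, i.e. 76.98 dB.
Required insertion loss = 94 − 76.98 = 17.02 dB.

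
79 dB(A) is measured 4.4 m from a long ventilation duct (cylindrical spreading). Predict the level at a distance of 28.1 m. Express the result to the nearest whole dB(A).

71 dB(A)

Line-source attenuation: ΔL = 10·log₁₀(r₂/r₁) = 10·log₁₀(28.1/4.4) = 8.053 dB.
L₂ = 79 − 10·log₁₀(28.1/4.4) = 79 − 8.053 = 70.95 dB(A).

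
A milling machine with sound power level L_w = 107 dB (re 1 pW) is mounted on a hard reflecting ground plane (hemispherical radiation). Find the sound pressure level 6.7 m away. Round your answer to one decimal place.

82.5 dB

The power spreads over a hemisphere of area 2π·r², so L_p = L_w − 10·log₁₀(2π·r²).
2π·r² = 282.1 m², 10·log₁₀ of that is 24.503 dB.
L_p = 107 − 24.503 = 82.50 dB.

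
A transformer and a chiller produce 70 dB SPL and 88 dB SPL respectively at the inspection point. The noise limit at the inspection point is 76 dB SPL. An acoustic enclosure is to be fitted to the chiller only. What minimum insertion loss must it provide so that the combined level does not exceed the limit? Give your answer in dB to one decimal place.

Fixed contribution from the other source: Σ 10^(L/10) = 10^(70/10) = 1.000e+07 (70.00 dB SPL).
To meet 76 dB SPL overall, the treated chiller may contribute at most 10^(76/10) − 1.000e+07 = 2.981e+07, i.e. 74.74 dB SPL.
So the chiller must be reduced from 88 to 74.74 dB SPL: IL = 13.26 dB.

13.3 dB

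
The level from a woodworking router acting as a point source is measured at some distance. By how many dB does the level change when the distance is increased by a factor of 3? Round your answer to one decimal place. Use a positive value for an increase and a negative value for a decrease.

Point-source spreading: ΔL = −20·log₁₀(r₂/r₁).
ΔL = −20·log₁₀(3) = -9.54 dB.

-9.5 dB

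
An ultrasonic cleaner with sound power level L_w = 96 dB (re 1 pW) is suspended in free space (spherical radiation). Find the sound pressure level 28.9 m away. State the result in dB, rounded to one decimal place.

The power spreads over a sphere of area 4π·r², so L_p = L_w − 10·log₁₀(4π·r²).
4π·r² = 1.05e+04 m², 10·log₁₀ of that is 40.210 dB.
L_p = 96 − 40.210 = 55.79 dB.

55.8 dB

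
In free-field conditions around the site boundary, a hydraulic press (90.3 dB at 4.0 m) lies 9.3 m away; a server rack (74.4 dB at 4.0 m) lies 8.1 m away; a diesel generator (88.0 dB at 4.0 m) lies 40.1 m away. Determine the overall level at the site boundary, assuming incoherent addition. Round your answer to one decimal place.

83.2 dB

Apply inverse-square spreading to bring every level to the receiver, then sum 10^(L/10).
hydraulic press: 90.3 − 20·log₁₀(9.3/4.0) = 90.3 − 7.33 = 82.97 dB.
server rack: 74.4 − 20·log₁₀(8.1/4.0) = 74.4 − 6.13 = 68.27 dB.
diesel generator: 88.0 − 20·log₁₀(40.1/4.0) = 88.0 − 20.02 = 67.98 dB.
Σ 10^(L/10) = 2.112e+08 → L_total = 10·log₁₀(2.112e+08) = 83.25 dB.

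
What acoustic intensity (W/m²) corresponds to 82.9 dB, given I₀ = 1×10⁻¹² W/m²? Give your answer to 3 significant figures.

0.000195 W/m²

I = I₀·10^(L/10) = 10⁻¹² × 10^(82.9/10) = 10^(-3.710).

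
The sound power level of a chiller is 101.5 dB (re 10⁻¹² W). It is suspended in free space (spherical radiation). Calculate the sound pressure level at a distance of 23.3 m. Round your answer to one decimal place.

63.2 dB

Free-field spherical radiation: L_p = L_w − 10·log₁₀(4π·r²), r = 23.3 m.
4π·r² = 6822 m², 10·log₁₀ of that is 38.339 dB.
L_p = 101.5 − 38.339 = 63.16 dB.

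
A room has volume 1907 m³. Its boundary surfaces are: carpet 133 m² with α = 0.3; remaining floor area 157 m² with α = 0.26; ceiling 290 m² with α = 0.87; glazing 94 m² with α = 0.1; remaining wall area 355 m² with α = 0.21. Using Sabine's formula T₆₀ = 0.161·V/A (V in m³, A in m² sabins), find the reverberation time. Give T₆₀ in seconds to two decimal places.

Total absorption A = 133·0.3 + 157·0.26 + 290·0.87 + 94·0.1 + 355·0.21 = 416.97 m² sabins.
T₆₀ = 0.161·V/A = 0.161·1907/416.97 = 0.736 s.

0.74 s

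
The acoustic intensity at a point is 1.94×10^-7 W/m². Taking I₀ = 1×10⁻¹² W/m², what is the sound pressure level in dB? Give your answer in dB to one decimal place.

I/I₀ = 1.94×10^-7/10⁻¹² = 1.94×10^5, and L = 10·log₁₀(I/I₀).
L = 10·(0.2878 + 5) = 52.88 dB.

52.9 dB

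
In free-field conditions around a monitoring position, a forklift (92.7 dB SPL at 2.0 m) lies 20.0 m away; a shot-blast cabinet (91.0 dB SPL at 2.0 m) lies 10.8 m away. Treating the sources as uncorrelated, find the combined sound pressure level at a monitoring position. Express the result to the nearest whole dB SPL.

78 dB SPL

Apply inverse-square spreading to bring every level to the receiver, then sum 10^(L/10).
forklift: 92.7 − 20·log₁₀(20.0/2.0) = 92.7 − 20.00 = 72.70 dB SPL.
shot-blast cabinet: 91.0 − 20·log₁₀(10.8/2.0) = 91.0 − 14.65 = 76.35 dB SPL.
Σ 10^(L/10) = 6.179e+07 → L_total = 10·log₁₀(6.179e+07) = 77.91 dB SPL.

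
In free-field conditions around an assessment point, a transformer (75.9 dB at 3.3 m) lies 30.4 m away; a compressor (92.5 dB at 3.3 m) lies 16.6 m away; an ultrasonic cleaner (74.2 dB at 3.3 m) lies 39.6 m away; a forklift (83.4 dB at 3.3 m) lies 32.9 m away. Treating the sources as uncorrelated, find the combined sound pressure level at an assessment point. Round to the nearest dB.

79 dB

Apply inverse-square spreading to bring every level to the receiver, then sum 10^(L/10).
transformer: 75.9 − 20·log₁₀(30.4/3.3) = 75.9 − 19.29 = 56.61 dB.
compressor: 92.5 − 20·log₁₀(16.6/3.3) = 92.5 − 14.03 = 78.47 dB.
ultrasonic cleaner: 74.2 − 20·log₁₀(39.6/3.3) = 74.2 − 21.58 = 52.62 dB.
forklift: 83.4 − 20·log₁₀(32.9/3.3) = 83.4 − 19.97 = 63.43 dB.
Σ 10^(L/10) = 7.312e+07 → L_total = 10·log₁₀(7.312e+07) = 78.64 dB.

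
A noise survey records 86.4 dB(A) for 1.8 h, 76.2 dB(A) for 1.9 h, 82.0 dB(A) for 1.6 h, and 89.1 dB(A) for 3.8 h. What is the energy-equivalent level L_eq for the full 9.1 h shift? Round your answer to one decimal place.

86.6 dB(A)

Weight each interval's intensity by its duration and average over T = 9.1 h:
Σ tᵢ·10^(Lᵢ/10) = 1.8·10^(86.4/10) + 1.9·10^(76.2/10) + 1.6·10^(82.0/10) + 3.8·10^(89.1/10) = 4.207e+09.
L_eq = 10·log₁₀(4.207e+09/9.1) = 86.65 dB(A).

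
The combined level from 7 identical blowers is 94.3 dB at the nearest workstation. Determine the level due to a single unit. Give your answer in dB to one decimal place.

85.8 dB

7 equal contributions raise the level by 10·log₁₀ 7 = 8.451 dB, so each unit alone gives 94.3 − 8.451.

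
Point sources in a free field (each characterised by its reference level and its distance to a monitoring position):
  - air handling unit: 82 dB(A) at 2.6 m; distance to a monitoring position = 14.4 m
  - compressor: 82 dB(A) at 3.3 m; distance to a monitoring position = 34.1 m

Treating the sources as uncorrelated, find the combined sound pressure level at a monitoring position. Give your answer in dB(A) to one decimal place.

Apply inverse-square spreading to bring every level to the receiver, then sum 10^(L/10).
air handling unit: 82 − 20·log₁₀(14.4/2.6) = 82 − 14.87 = 67.13 dB(A).
compressor: 82 − 20·log₁₀(34.1/3.3) = 82 − 20.28 = 61.72 dB(A).
Σ 10^(L/10) = 6.651e+06 → L_total = 10·log₁₀(6.651e+06) = 68.23 dB(A).

68.2 dB(A)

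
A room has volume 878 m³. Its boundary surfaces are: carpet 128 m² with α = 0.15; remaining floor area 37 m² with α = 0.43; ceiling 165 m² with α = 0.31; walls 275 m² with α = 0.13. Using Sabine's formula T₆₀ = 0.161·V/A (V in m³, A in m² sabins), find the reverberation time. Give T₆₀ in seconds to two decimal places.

Total absorption A = 128·0.15 + 37·0.43 + 165·0.31 + 275·0.13 = 122.01 m² sabins.
T₆₀ = 0.161·V/A = 0.161·878/122.01 = 1.159 s.

1.16 s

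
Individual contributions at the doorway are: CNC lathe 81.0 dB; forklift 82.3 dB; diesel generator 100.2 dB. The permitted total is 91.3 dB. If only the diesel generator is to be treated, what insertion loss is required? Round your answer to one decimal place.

10.0 dB

The untreated sources together contribute 10^(81.0/10) + 10^(82.3/10) = 2.957e+08, i.e. 84.71 dB.
To meet 91.3 dB overall, the treated diesel generator may contribute at most 10^(91.3/10) − 2.957e+08 = 1.053e+09, i.e. 90.23 dB.
So the diesel generator must be reduced from 100.2 to 90.23 dB: IL = 9.97 dB.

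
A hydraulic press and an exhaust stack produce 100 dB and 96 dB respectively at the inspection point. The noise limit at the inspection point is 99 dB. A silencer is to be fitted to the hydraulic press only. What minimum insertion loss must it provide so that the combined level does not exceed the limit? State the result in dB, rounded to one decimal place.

The untreated sources together contribute 10^(96/10) = 3.981e+09, i.e. 96.00 dB.
To meet 99 dB overall, the treated hydraulic press may contribute at most 10^(99/10) − 3.981e+09 = 3.962e+09, i.e. 95.98 dB.
Required insertion loss = 100 − 95.98 = 4.02 dB.

4.0 dB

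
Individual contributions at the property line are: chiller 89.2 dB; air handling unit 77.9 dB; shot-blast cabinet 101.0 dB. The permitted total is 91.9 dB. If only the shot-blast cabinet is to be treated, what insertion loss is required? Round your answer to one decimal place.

12.8 dB

Fixed contribution from the other sources: Σ 10^(L/10) = 10^(89.2/10) + 10^(77.9/10) = 8.934e+08 (89.51 dB).
To meet 91.9 dB overall, the treated shot-blast cabinet may contribute at most 10^(91.9/10) − 8.934e+08 = 6.554e+08, i.e. 88.17 dB.
So the shot-blast cabinet must be reduced from 101.0 to 88.17 dB: IL = 12.83 dB.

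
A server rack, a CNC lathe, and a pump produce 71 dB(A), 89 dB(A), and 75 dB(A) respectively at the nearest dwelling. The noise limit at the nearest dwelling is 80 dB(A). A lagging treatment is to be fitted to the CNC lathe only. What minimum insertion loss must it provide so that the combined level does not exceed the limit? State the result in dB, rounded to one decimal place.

The untreated sources together contribute 10^(71/10) + 10^(75/10) = 4.421e+07, i.e. 76.46 dB(A).
To meet 80 dB(A) overall, the treated CNC lathe may contribute at most 10^(80/10) − 4.421e+07 = 5.579e+07, i.e. 77.47 dB(A).
So the CNC lathe must be reduced from 89 to 77.47 dB(A): IL = 11.53 dB.

11.5 dB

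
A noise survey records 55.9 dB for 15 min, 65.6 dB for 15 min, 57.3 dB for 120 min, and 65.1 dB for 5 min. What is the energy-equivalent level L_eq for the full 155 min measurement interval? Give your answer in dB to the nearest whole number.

The energy average is taken in the linear domain: L_eq = 10·log₁₀[(Σ tᵢ·10^(Lᵢ/10))/T], T = 155 min.
Σ tᵢ·10^(Lᵢ/10) = 15·10^(55.9/10) + 15·10^(65.6/10) + 120·10^(57.3/10) + 5·10^(65.1/10) = 1.409e+08.
L_eq = 10·log₁₀(1.409e+08/155) = 59.59 dB.

60 dB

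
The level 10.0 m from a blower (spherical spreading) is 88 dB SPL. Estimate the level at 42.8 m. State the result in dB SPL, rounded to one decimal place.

For a point source, L₂ = L₁ − 20·log₁₀(r₂/r₁).
L₂ = 88 − 20·log₁₀(42.8/10.0) = 88 − 12.629 = 75.37 dB SPL.

75.4 dB SPL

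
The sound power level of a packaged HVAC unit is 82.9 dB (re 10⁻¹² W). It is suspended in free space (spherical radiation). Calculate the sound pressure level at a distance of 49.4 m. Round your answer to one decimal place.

38.0 dB

Free-field spherical radiation: L_p = L_w − 10·log₁₀(4π·r²), r = 49.4 m.
4π·r² = 3.067e+04 m², 10·log₁₀ of that is 44.867 dB.
L_p = 82.9 − 44.867 = 38.03 dB.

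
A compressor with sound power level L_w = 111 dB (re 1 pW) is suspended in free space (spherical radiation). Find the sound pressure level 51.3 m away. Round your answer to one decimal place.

Free-field spherical radiation: L_p = L_w − 10·log₁₀(4π·r²), r = 51.3 m.
4π·r² = 3.307e+04 m², 10·log₁₀ of that is 45.194 dB.
L_p = 111 − 45.194 = 65.81 dB.

65.8 dB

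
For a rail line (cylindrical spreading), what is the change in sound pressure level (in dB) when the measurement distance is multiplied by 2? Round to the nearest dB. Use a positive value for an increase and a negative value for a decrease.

-3 dB

With cylindrical spreading the level changes by −10·log₁₀(r₂/r₁).
ΔL = −10·log₁₀(2) = -3.01 dB.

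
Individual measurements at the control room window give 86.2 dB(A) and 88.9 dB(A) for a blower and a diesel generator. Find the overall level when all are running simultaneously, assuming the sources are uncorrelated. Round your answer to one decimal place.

90.8 dB(A)

For uncorrelated sources the intensities add, so convert each level to linear form, sum, and take 10·log₁₀ of the total.
Σ 10^(L/10) = 10^(86.2/10) + 10^(88.9/10) = 1.193e+09.
L_total = 10·log₁₀(1.193e+09) = 90.77 dB(A).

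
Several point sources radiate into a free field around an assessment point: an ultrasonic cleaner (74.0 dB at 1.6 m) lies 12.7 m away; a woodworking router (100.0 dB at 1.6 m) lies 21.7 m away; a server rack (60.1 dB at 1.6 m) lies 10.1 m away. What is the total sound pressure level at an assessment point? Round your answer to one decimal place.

77.4 dB

Propagate each source to the receiver with L = L_ref − 20·log₁₀(r/r_ref), then add intensities.
ultrasonic cleaner: 74.0 − 20·log₁₀(12.7/1.6) = 74.0 − 17.99 = 56.01 dB.
woodworking router: 100.0 − 20·log₁₀(21.7/1.6) = 100.0 − 22.65 = 77.35 dB.
server rack: 60.1 − 20·log₁₀(10.1/1.6) = 60.1 − 16.00 = 44.10 dB.
Σ 10^(L/10) = 5.479e+07 → L_total = 10·log₁₀(5.479e+07) = 77.39 dB.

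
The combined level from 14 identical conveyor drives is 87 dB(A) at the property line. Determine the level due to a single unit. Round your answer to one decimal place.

Dividing the total intensity by 14 lowers the level by 10·log₁₀ 14 = 11.461 dB: L₁ = 87 − 11.461.

75.5 dB(A)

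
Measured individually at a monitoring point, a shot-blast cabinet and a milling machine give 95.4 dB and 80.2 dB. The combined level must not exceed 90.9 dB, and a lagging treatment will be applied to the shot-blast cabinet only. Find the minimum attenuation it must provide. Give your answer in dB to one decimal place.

4.9 dB

The untreated sources together contribute 10^(80.2/10) = 1.047e+08, i.e. 80.20 dB.
To meet 90.9 dB overall, the treated shot-blast cabinet may contribute at most 10^(90.9/10) − 1.047e+08 = 1.126e+09, i.e. 90.51 dB.
Required insertion loss = 95.4 − 90.51 = 4.89 dB.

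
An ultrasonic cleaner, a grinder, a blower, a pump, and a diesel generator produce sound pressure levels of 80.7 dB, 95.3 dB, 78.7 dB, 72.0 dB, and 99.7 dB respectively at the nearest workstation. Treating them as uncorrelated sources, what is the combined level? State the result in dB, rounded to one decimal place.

For uncorrelated sources the intensities add, so convert each level to linear form, sum, and take 10·log₁₀ of the total.
Σ 10^(L/10) = 10^(80.7/10) + 10^(95.3/10) + 10^(78.7/10) + 10^(72.0/10) + 10^(99.7/10) = 1.293e+10.
L_total = 10·log₁₀(1.293e+10) = 101.12 dB.

101.1 dB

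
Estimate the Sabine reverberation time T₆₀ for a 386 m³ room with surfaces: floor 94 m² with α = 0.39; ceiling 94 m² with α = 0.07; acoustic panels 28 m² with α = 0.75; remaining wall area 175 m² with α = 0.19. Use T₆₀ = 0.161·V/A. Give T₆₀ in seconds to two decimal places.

0.64 s

A = Σ Sᵢαᵢ = 94·0.39 + 94·0.07 + 28·0.75 + 175·0.19 = 97.49 m².
T₆₀ = 0.161 × 386 / 97.49 = 0.637 s.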